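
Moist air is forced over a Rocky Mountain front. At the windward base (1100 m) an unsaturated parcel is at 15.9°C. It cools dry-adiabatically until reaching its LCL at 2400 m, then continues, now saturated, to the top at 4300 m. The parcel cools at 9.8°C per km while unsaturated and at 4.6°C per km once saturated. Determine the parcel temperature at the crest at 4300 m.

-5.58°C

1100–2400 m, dry: Δz = 1.3 km ⇒ ΔT = -12.74°C; T = 3.16°C
2400–4300 m, saturated: Δz = 1.9 km ⇒ ΔT = -8.74°C; T = -5.58°C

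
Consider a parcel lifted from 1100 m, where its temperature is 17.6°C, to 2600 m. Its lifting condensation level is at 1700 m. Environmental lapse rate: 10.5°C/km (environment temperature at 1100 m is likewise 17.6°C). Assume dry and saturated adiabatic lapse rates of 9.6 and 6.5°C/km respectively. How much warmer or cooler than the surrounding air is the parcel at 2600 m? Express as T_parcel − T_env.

+4.14°C (parcel warmer than environment)

Parcel:
  1100–1700 m, dry: Δz = 0.6 km ⇒ ΔT = -5.76°C; T = 11.84°C
  1700–2600 m, saturated: Δz = 0.9 km ⇒ ΔT = -5.85°C; T = 5.99°C
Environment:
  1100–2600 m, environment: Δz = 1.5 km ⇒ ΔT = -15.75°C; T = 1.85°C
T_parcel − T_env = 5.99 − 1.85 = +4.14°C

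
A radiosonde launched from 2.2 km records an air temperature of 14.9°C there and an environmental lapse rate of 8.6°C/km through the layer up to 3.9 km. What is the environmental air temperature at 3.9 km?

2200–3900 m, environmental: Δz = 1.7 km ⇒ ΔT = -14.62°C; T = 0.28°C

0.28°C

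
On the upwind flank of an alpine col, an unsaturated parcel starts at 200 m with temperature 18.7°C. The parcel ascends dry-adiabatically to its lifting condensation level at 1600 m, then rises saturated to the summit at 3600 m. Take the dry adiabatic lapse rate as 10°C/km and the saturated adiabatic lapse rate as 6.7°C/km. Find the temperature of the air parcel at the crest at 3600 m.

-8.7°C

200–1600 m, dry: Δz = 1.4 km ⇒ ΔT = -14°C; T = 4.7°C
1600–3600 m, saturated: Δz = 2 km ⇒ ΔT = -13.4°C; T = -8.7°C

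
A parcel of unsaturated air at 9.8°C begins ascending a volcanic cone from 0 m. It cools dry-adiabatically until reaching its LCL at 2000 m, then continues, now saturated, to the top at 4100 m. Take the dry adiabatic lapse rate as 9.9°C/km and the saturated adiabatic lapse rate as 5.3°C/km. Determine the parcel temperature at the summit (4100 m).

-21.13°C

0 → 2000 m (dry, 9.9°C/km): ΔT = -9.9 × 2 = -19.8°C → T = -10°C
2000 → 4100 m (saturated, 5.3°C/km): ΔT = -5.3 × 2.1 = -11.13°C → T = -21.13°C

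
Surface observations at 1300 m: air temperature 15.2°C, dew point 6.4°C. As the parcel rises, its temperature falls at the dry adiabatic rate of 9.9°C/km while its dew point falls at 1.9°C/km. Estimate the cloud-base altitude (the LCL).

T and T_d converge at 9.9 − 1.9 = 8°C per km
Height above start = (15.2 − 6.4) / 8 = 1.1 km
LCL altitude = 1300 m + 1100 m = 2400 m

2400 m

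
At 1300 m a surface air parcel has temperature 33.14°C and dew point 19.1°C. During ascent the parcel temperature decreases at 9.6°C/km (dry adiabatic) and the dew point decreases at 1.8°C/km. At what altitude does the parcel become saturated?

T and T_d converge at 9.6 − 1.8 = 7.8°C per km
Height above start = (33.14 − 19.1) / 7.8 = 1.8 km
LCL altitude = 1300 m + 1800 m = 3100 m

3100 m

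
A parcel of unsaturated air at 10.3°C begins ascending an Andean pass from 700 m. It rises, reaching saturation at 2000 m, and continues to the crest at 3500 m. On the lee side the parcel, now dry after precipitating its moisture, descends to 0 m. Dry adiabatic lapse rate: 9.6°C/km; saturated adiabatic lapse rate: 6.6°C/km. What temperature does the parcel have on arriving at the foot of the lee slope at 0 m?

21.52°C

Dry to 2000 m: -9.6 × 1.3 km = -12.48°C, so T = -2.18°C.
Saturated to 3500 m: -6.6 × 1.5 km = -9.9°C, so T = -12.08°C.
Dry descent to 0 m: +9.6 × 3.5 km = +33.6°C, so T = 21.52°C.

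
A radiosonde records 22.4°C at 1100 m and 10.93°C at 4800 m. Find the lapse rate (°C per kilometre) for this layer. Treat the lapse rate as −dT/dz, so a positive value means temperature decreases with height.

3.1°C/km

Γ = −ΔT/Δz = (22.4 − 10.93) / (4800 − 1100) m
  = 11.47°C / 3.7 km = 3.1°C/km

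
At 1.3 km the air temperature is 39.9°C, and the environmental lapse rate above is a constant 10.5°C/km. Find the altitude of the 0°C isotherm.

5.1 km

Height above start = (39.9 − 0) / 10.5 = 3.8 km
Altitude = 1300 m + 3800 m = 5100 m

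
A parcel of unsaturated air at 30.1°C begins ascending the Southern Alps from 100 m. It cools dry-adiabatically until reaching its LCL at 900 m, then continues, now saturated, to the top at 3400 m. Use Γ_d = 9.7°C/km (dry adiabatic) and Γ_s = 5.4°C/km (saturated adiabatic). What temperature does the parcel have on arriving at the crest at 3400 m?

Dry to 900 m: -9.7 × 0.8 km = -7.76°C, so T = 22.34°C.
Saturated to 3400 m: -5.4 × 2.5 km = -13.5°C, so T = 8.84°C.

8.84°C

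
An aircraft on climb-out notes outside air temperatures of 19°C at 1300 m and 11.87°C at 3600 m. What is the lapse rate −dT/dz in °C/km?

Γ = −ΔT/Δz = (19 − 11.87) / (3600 − 1300) m
  = 7.13°C / 2.3 km = 3.1°C/km

3.1°C/km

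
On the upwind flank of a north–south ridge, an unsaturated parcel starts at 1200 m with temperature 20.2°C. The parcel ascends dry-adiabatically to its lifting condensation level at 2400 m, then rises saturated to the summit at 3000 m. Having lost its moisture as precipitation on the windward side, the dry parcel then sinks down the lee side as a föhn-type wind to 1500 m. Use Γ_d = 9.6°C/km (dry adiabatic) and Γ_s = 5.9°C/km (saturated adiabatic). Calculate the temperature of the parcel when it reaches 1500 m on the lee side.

Dry to 2400 m: -9.6 × 1.2 km = -11.52°C, so T = 8.68°C.
Saturated to 3000 m: -5.9 × 0.6 km = -3.54°C, so T = 5.14°C.
Dry descent to 1500 m: +9.6 × 1.5 km = +14.4°C, so T = 19.54°C.

19.54°C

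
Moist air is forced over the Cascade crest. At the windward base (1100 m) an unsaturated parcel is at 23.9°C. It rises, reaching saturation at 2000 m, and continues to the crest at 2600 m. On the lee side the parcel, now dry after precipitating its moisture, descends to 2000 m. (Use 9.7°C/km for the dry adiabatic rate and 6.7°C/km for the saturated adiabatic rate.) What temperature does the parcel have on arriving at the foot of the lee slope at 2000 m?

16.97°C

From 1100 m to 2000 m (dry): cools by 9.7 × 0.9 = 8.73°C, giving 15.17°C.
From 2000 m to 2600 m (saturated): cools by 6.7 × 0.6 = 4.02°C, giving 11.15°C.
From 2600 m to 2000 m (dry descent): warms by 9.7 × 0.6 = 5.82°C, giving 16.97°C.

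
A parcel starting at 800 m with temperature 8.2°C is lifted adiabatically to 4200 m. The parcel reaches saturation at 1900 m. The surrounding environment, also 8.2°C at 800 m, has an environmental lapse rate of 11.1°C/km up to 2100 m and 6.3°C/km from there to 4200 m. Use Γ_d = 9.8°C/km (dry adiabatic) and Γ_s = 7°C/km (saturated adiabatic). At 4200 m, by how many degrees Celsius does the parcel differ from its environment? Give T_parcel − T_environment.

+0.78°C (parcel warmer than environment)

Parcel:
  800 → 1900 m (dry, 9.8°C/km): ΔT = -9.8 × 1.1 = -10.78°C → T = -2.58°C
  1900 → 4200 m (saturated, 7°C/km): ΔT = -7 × 2.3 = -16.1°C → T = -18.68°C
Environment:
  800 → 2100 m (environment, lower layer, 11.1°C/km): ΔT = -11.1 × 1.3 = -14.43°C → T = -6.23°C
  2100 → 4200 m (environment, upper layer, 6.3°C/km): ΔT = -6.3 × 2.1 = -13.23°C → T = -19.46°C
T_parcel − T_env = -18.68 − (-19.46) = +0.78°C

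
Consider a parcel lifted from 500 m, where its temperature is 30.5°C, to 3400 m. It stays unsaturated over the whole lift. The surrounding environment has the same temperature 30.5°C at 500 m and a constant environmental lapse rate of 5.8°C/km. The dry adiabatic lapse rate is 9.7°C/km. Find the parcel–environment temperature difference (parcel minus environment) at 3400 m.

-11.31°C (parcel cooler than environment)

Parcel:
  500 → 3400 m (dry, 9.7°C/km): ΔT = -9.7 × 2.9 = -28.13°C → T = 2.37°C
Environment:
  500 → 3400 m (environment, 5.8°C/km): ΔT = -5.8 × 2.9 = -16.82°C → T = 13.68°C
T_parcel − T_env = 2.37 − 13.68 = -11.31°C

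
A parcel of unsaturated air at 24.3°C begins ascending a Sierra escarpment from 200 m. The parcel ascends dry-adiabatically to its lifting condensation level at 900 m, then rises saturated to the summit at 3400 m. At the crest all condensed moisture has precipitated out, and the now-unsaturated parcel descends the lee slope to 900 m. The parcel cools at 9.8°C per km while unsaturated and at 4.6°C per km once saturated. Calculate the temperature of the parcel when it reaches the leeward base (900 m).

30.44°C

From 200 m to 900 m (dry): cools by 9.8 × 0.7 = 6.86°C, giving 17.44°C.
From 900 m to 3400 m (saturated): cools by 4.6 × 2.5 = 11.5°C, giving 5.94°C.
From 3400 m to 900 m (dry descent): warms by 9.8 × 2.5 = 24.5°C, giving 30.44°C.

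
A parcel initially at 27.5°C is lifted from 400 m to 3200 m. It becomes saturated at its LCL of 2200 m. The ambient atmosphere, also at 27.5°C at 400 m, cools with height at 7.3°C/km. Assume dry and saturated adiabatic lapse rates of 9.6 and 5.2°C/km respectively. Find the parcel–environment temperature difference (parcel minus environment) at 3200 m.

-2.04°C (parcel cooler than environment)

Parcel:
  From 400 m to 2200 m (dry): cools by 9.6 × 1.8 = 17.28°C, giving 10.22°C.
  From 2200 m to 3200 m (saturated): cools by 5.2 × 1 = 5.2°C, giving 5.02°C.
Environment:
  From 400 m to 3200 m (environment): cools by 7.3 × 2.8 = 20.44°C, giving 7.06°C.
T_parcel − T_env = 5.02 − 7.06 = -2.04°C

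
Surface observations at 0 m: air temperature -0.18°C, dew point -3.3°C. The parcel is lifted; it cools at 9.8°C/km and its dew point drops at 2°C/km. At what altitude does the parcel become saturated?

400 m

T and T_d converge at 9.8 − 2 = 7.8°C per km
Height above start = (-0.18 − (-3.3)) / 7.8 = 0.4 km
LCL altitude = 0 m + 400 m = 400 m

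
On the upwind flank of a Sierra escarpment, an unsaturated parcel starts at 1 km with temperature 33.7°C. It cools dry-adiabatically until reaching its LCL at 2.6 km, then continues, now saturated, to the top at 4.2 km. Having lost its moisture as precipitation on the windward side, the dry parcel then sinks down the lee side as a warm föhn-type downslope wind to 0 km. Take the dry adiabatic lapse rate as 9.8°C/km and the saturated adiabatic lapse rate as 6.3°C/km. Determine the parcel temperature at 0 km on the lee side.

49.1°C

1000 → 2600 m (dry, 9.8°C/km): ΔT = -9.8 × 1.6 = -15.68°C → T = 18.02°C
2600 → 4200 m (saturated, 6.3°C/km): ΔT = -6.3 × 1.6 = -10.08°C → T = 7.94°C
4200 → 0 m (dry descent, 9.8°C/km): ΔT = +9.8 × 4.2 = +41.16°C → T = 49.1°C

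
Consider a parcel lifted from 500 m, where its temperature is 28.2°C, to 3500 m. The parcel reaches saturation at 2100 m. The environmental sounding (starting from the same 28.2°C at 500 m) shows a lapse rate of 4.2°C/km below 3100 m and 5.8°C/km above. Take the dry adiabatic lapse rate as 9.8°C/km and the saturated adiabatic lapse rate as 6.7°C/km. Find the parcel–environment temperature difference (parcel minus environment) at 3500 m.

Parcel:
  Dry to 2100 m: -9.8 × 1.6 km = -15.68°C, so T = 12.52°C.
  Saturated to 3500 m: -6.7 × 1.4 km = -9.38°C, so T = 3.14°C.
Environment:
  Environment, lower layer to 3100 m: -4.2 × 2.6 km = -10.92°C, so T = 17.28°C.
  Environment, upper layer to 3500 m: -5.8 × 0.4 km = -2.32°C, so T = 14.96°C.
T_parcel − T_env = 3.14 − 14.96 = -11.82°C

-11.82°C (parcel cooler than environment)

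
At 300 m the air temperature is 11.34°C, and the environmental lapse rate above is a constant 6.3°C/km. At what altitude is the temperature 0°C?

2100 m

Height above start = (11.34 − 0) / 6.3 = 1.8 km
Altitude = 300 m + 1800 m = 2100 m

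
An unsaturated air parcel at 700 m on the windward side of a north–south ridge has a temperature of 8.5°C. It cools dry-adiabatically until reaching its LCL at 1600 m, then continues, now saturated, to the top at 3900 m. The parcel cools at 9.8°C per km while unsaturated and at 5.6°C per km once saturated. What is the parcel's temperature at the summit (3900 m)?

From 700 m to 1600 m (dry): cools by 9.8 × 0.9 = 8.82°C, giving -0.32°C.
From 1600 m to 3900 m (saturated): cools by 5.6 × 2.3 = 12.88°C, giving -13.2°C.

-13.2°C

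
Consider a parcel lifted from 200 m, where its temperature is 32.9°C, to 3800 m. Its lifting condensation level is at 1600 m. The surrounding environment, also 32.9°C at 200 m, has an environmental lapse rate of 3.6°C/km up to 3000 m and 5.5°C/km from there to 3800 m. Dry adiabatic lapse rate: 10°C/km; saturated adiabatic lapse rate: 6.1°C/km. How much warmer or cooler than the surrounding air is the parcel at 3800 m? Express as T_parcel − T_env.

-12.94°C (parcel cooler than environment)

Parcel:
  Dry to 1600 m: -10 × 1.4 km = -14°C, so T = 18.9°C.
  Saturated to 3800 m: -6.1 × 2.2 km = -13.42°C, so T = 5.48°C.
Environment:
  Environment, lower layer to 3000 m: -3.6 × 2.8 km = -10.08°C, so T = 22.82°C.
  Environment, upper layer to 3800 m: -5.5 × 0.8 km = -4.4°C, so T = 18.42°C.
T_parcel − T_env = 5.48 − 18.42 = -12.94°C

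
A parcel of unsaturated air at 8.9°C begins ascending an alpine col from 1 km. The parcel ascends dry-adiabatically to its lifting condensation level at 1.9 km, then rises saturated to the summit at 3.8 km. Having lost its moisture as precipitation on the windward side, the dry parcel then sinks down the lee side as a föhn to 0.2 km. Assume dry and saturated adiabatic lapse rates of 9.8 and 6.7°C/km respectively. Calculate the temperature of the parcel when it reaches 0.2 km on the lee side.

From 1000 m to 1900 m (dry): cools by 9.8 × 0.9 = 8.82°C, giving 0.08°C.
From 1900 m to 3800 m (saturated): cools by 6.7 × 1.9 = 12.73°C, giving -12.65°C.
From 3800 m to 200 m (dry descent): warms by 9.8 × 3.6 = 35.28°C, giving 22.63°C.

22.63°C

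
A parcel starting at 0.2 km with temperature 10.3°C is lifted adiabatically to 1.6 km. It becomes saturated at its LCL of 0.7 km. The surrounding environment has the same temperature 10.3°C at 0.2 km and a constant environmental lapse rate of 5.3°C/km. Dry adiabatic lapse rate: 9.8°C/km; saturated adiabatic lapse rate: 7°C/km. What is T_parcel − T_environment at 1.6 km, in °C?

Parcel:
  Dry to 700 m: -9.8 × 0.5 km = -4.9°C, so T = 5.4°C.
  Saturated to 1600 m: -7 × 0.9 km = -6.3°C, so T = -0.9°C.
Environment:
  Environment to 1600 m: -5.3 × 1.4 km = -7.42°C, so T = 2.88°C.
T_parcel − T_env = -0.9 − 2.88 = -3.78°C

-3.78°C (parcel cooler than environment)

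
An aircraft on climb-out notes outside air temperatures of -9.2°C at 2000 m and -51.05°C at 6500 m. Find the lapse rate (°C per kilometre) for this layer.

9.3°C/km

Γ = −ΔT/Δz = (-9.2 − (-51.05)) / (6500 − 2000) m
  = 41.85°C / 4.5 km = 9.3°C/km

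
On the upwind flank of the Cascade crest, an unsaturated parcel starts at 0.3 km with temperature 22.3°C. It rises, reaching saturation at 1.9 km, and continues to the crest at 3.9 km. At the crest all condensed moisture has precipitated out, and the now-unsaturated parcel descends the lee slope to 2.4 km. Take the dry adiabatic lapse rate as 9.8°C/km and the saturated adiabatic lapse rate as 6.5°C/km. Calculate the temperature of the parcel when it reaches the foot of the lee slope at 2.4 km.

Dry to 1900 m: -9.8 × 1.6 km = -15.68°C, so T = 6.62°C.
Saturated to 3900 m: -6.5 × 2 km = -13°C, so T = -6.38°C.
Dry descent to 2400 m: +9.8 × 1.5 km = +14.7°C, so T = 8.32°C.

8.32°C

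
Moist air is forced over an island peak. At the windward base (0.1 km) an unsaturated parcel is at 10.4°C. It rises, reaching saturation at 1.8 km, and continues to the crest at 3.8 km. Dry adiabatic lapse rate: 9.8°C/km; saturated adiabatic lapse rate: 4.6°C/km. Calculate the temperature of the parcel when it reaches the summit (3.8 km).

-15.46°C

From 100 m to 1800 m (dry): cools by 9.8 × 1.7 = 16.66°C, giving -6.26°C.
From 1800 m to 3800 m (saturated): cools by 4.6 × 2 = 9.2°C, giving -15.46°C.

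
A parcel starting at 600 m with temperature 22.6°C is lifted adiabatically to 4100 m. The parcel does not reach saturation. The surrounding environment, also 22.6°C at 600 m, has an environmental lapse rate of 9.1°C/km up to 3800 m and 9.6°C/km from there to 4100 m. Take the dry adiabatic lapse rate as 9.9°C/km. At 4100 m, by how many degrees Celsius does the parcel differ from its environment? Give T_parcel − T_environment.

-2.65°C (parcel cooler than environment)

Parcel:
  600–4100 m, dry: Δz = 3.5 km ⇒ ΔT = -34.65°C; T = -12.05°C
Environment:
  600–3800 m, environment, lower layer: Δz = 3.2 km ⇒ ΔT = -29.12°C; T = -6.52°C
  3800–4100 m, environment, upper layer: Δz = 0.3 km ⇒ ΔT = -2.88°C; T = -9.4°C
T_parcel − T_env = -12.05 − (-9.4) = -2.65°C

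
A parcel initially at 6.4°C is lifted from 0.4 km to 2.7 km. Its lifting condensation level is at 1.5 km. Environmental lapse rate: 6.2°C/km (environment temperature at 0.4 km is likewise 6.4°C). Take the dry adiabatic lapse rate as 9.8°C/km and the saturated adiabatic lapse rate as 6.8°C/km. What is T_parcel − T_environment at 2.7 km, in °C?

Parcel:
  From 400 m to 1500 m (dry): cools by 9.8 × 1.1 = 10.78°C, giving -4.38°C.
  From 1500 m to 2700 m (saturated): cools by 6.8 × 1.2 = 8.16°C, giving -12.54°C.
Environment:
  From 400 m to 2700 m (environment): cools by 6.2 × 2.3 = 14.26°C, giving -7.86°C.
T_parcel − T_env = -12.54 − (-7.86) = -4.68°C

-4.68°C (parcel cooler than environment)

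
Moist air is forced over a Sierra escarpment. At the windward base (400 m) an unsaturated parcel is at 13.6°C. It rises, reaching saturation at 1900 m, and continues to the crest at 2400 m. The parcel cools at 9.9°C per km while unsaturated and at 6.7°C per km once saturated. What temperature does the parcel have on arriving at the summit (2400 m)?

400–1900 m, dry: Δz = 1.5 km ⇒ ΔT = -14.85°C; T = -1.25°C
1900–2400 m, saturated: Δz = 0.5 km ⇒ ΔT = -3.35°C; T = -4.6°C

-4.6°C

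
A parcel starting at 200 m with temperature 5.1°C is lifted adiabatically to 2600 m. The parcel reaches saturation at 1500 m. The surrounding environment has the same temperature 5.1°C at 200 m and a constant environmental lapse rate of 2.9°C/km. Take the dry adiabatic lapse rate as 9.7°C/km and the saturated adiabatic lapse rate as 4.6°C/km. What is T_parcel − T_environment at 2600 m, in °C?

-10.71°C (parcel cooler than environment)

Parcel:
  From 200 m to 1500 m (dry): cools by 9.7 × 1.3 = 12.61°C, giving -7.51°C.
  From 1500 m to 2600 m (saturated): cools by 4.6 × 1.1 = 5.06°C, giving -12.57°C.
Environment:
  From 200 m to 2600 m (environment): cools by 2.9 × 2.4 = 6.96°C, giving -1.86°C.
T_parcel − T_env = -12.57 − (-1.86) = -10.71°C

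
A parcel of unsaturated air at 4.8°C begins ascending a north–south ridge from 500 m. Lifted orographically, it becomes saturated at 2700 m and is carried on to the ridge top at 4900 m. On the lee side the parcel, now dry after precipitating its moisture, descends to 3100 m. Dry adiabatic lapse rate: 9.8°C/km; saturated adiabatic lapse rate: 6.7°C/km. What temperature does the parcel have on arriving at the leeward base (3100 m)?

-13.86°C

Dry to 2700 m: -9.8 × 2.2 km = -21.56°C, so T = -16.76°C.
Saturated to 4900 m: -6.7 × 2.2 km = -14.74°C, so T = -31.5°C.
Dry descent to 3100 m: +9.8 × 1.8 km = +17.64°C, so T = -13.86°C.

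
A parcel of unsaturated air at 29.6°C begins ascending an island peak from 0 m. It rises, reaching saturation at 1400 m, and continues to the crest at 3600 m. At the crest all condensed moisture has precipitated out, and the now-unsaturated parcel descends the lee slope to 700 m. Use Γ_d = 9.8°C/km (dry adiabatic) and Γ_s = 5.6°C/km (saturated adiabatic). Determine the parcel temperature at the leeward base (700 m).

0–1400 m, dry: Δz = 1.4 km ⇒ ΔT = -13.72°C; T = 15.88°C
1400–3600 m, saturated: Δz = 2.2 km ⇒ ΔT = -12.32°C; T = 3.56°C
3600–700 m, dry descent: Δz = 2.9 km ⇒ ΔT = +28.42°C; T = 31.98°C

31.98°C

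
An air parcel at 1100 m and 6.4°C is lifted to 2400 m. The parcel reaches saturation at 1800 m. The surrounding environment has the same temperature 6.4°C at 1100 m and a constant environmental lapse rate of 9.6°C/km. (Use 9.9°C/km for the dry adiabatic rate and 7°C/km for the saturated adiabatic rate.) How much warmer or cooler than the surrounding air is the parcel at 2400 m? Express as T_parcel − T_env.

Parcel:
  Dry to 1800 m: -9.9 × 0.7 km = -6.93°C, so T = -0.53°C.
  Saturated to 2400 m: -7 × 0.6 km = -4.2°C, so T = -4.73°C.
Environment:
  Environment to 2400 m: -9.6 × 1.3 km = -12.48°C, so T = -6.08°C.
T_parcel − T_env = -4.73 − (-6.08) = +1.35°C

+1.35°C (parcel warmer than environment)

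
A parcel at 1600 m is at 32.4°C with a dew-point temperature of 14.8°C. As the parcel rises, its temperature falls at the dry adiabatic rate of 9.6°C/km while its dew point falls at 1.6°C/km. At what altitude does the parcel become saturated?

3800 m

T and T_d converge at 9.6 − 1.6 = 8°C per km
Height above start = (32.4 − 14.8) / 8 = 2.2 km
LCL altitude = 1600 m + 2200 m = 3800 m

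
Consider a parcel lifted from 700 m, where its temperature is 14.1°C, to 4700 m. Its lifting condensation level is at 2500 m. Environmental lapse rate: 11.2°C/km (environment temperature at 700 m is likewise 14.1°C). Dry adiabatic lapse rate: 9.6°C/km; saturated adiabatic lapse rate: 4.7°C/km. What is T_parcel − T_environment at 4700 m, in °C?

+17.18°C (parcel warmer than environment)

Parcel:
  700 → 2500 m (dry, 9.6°C/km): ΔT = -9.6 × 1.8 = -17.28°C → T = -3.18°C
  2500 → 4700 m (saturated, 4.7°C/km): ΔT = -4.7 × 2.2 = -10.34°C → T = -13.52°C
Environment:
  700 → 4700 m (environment, 11.2°C/km): ΔT = -11.2 × 4 = -44.8°C → T = -30.7°C
T_parcel − T_env = -13.52 − (-30.7) = +17.18°C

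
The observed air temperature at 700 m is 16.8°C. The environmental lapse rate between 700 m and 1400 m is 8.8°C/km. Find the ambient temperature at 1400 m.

10.64°C

700–1400 m, environmental: Δz = 0.7 km ⇒ ΔT = -6.16°C; T = 10.64°C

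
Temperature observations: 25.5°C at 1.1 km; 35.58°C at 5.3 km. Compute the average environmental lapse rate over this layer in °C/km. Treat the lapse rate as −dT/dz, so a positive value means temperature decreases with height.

-2.4°C/km

Γ = −ΔT/Δz = (25.5 − 35.58) / (5300 − 1100) m
  = -10.08°C / 4.2 km = -2.4°C/km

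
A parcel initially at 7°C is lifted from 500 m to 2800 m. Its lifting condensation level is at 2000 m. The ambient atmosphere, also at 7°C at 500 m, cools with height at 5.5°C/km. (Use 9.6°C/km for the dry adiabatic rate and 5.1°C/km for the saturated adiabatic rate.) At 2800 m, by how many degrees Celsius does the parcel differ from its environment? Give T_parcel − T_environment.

-5.83°C (parcel cooler than environment)

Parcel:
  From 500 m to 2000 m (dry): cools by 9.6 × 1.5 = 14.4°C, giving -7.4°C.
  From 2000 m to 2800 m (saturated): cools by 5.1 × 0.8 = 4.08°C, giving -11.48°C.
Environment:
  From 500 m to 2800 m (environment): cools by 5.5 × 2.3 = 12.65°C, giving -5.65°C.
T_parcel − T_env = -11.48 − (-5.65) = -5.83°C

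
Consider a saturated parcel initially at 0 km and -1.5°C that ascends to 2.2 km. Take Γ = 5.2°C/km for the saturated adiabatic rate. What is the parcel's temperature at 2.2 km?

0–2200 m, saturated adiabatic: Δz = 2.2 km ⇒ ΔT = -11.44°C; T = -12.94°C

-12.94°C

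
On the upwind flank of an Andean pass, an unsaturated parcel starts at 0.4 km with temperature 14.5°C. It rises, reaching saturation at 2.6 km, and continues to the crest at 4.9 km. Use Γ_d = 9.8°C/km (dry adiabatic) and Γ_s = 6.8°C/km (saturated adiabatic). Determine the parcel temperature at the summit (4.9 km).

400–2600 m, dry: Δz = 2.2 km ⇒ ΔT = -21.56°C; T = -7.06°C
2600–4900 m, saturated: Δz = 2.3 km ⇒ ΔT = -15.64°C; T = -22.7°C

-22.7°C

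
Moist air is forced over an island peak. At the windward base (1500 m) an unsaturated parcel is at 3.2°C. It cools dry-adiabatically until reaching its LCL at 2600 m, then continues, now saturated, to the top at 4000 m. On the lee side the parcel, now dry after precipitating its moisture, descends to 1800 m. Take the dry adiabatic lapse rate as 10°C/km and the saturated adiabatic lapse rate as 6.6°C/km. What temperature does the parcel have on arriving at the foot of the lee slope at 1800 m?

1500–2600 m, dry: Δz = 1.1 km ⇒ ΔT = -11°C; T = -7.8°C
2600–4000 m, saturated: Δz = 1.4 km ⇒ ΔT = -9.24°C; T = -17.04°C
4000–1800 m, dry descent: Δz = 2.2 km ⇒ ΔT = +22°C; T = 4.96°C

4.96°C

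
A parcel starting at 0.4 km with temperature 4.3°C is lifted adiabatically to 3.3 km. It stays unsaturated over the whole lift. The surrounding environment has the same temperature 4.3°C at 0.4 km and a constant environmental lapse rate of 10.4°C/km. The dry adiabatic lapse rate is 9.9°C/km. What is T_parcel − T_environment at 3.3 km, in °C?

+1.45°C (parcel warmer than environment)

Parcel:
  400 → 3300 m (dry, 9.9°C/km): ΔT = -9.9 × 2.9 = -28.71°C → T = -24.41°C
Environment:
  400 → 3300 m (environment, 10.4°C/km): ΔT = -10.4 × 2.9 = -30.16°C → T = -25.86°C
T_parcel − T_env = -24.41 − (-25.86) = +1.45°C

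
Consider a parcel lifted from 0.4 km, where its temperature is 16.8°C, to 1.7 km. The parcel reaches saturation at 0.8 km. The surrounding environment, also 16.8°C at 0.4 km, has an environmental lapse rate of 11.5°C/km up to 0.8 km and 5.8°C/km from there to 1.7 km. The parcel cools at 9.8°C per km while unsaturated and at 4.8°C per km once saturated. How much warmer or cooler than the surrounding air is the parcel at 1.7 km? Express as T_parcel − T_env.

Parcel:
  Dry to 800 m: -9.8 × 0.4 km = -3.92°C, so T = 12.88°C.
  Saturated to 1700 m: -4.8 × 0.9 km = -4.32°C, so T = 8.56°C.
Environment:
  Environment, lower layer to 800 m: -11.5 × 0.4 km = -4.6°C, so T = 12.2°C.
  Environment, upper layer to 1700 m: -5.8 × 0.9 km = -5.22°C, so T = 6.98°C.
T_parcel − T_env = 8.56 − 6.98 = +1.58°C

+1.58°C (parcel warmer than environment)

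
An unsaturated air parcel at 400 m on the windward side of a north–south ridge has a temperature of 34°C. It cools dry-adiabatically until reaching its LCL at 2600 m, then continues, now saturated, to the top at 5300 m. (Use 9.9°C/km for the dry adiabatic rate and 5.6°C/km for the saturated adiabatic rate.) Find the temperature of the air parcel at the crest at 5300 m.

-2.9°C

400–2600 m, dry: Δz = 2.2 km ⇒ ΔT = -21.78°C; T = 12.22°C
2600–5300 m, saturated: Δz = 2.7 km ⇒ ΔT = -15.12°C; T = -2.9°C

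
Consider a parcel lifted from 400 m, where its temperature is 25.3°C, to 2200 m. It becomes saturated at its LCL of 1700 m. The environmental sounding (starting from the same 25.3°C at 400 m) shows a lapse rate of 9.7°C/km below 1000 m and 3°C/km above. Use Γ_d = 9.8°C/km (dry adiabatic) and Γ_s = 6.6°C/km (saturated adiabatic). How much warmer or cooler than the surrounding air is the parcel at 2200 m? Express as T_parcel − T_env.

-6.62°C (parcel cooler than environment)

Parcel:
  400–1700 m, dry: Δz = 1.3 km ⇒ ΔT = -12.74°C; T = 12.56°C
  1700–2200 m, saturated: Δz = 0.5 km ⇒ ΔT = -3.3°C; T = 9.26°C
Environment:
  400–1000 m, environment, lower layer: Δz = 0.6 km ⇒ ΔT = -5.82°C; T = 19.48°C
  1000–2200 m, environment, upper layer: Δz = 1.2 km ⇒ ΔT = -3.6°C; T = 15.88°C
T_parcel − T_env = 9.26 − 15.88 = -6.62°C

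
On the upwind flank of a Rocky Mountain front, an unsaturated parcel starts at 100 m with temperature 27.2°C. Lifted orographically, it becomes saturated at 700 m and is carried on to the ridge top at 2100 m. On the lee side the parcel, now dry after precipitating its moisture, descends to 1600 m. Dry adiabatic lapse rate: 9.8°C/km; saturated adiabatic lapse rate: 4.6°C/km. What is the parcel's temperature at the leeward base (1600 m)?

19.78°C

From 100 m to 700 m (dry): cools by 9.8 × 0.6 = 5.88°C, giving 21.32°C.
From 700 m to 2100 m (saturated): cools by 4.6 × 1.4 = 6.44°C, giving 14.88°C.
From 2100 m to 1600 m (dry descent): warms by 9.8 × 0.5 = 4.9°C, giving 19.78°C.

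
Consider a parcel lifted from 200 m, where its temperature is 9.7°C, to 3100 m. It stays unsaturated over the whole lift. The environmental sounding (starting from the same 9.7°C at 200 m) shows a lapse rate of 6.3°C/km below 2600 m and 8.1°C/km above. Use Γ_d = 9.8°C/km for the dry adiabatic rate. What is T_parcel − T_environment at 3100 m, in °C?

-9.25°C (parcel cooler than environment)

Parcel:
  200 → 3100 m (dry, 9.8°C/km): ΔT = -9.8 × 2.9 = -28.42°C → T = -18.72°C
Environment:
  200 → 2600 m (environment, lower layer, 6.3°C/km): ΔT = -6.3 × 2.4 = -15.12°C → T = -5.42°C
  2600 → 3100 m (environment, upper layer, 8.1°C/km): ΔT = -8.1 × 0.5 = -4.05°C → T = -9.47°C
T_parcel − T_env = -18.72 − (-9.47) = -9.25°C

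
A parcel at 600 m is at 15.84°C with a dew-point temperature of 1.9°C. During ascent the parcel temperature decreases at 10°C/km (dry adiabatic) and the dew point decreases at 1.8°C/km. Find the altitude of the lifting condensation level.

T and T_d converge at 10 − 1.8 = 8.2°C per km
Height above start = (15.84 − 1.9) / 8.2 = 1.7 km
LCL altitude = 600 m + 1700 m = 2300 m

2300 m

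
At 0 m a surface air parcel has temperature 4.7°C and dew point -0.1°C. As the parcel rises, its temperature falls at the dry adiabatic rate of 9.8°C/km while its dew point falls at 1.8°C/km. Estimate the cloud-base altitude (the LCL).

T and T_d converge at 9.8 − 1.8 = 8°C per km
Height above start = (4.7 − (-0.1)) / 8 = 0.6 km
LCL altitude = 0 m + 600 m = 600 m

600 m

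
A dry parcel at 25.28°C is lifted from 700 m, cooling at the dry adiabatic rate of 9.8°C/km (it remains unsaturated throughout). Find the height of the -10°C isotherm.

4300 m

Height above start = (25.28 − (-10)) / 9.8 = 3.6 km
Altitude = 700 m + 3600 m = 4300 m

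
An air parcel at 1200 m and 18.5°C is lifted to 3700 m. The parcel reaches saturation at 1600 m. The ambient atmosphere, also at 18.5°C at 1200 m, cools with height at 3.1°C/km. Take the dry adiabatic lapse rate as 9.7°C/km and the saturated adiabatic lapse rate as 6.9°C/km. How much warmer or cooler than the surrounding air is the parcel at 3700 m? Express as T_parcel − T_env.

Parcel:
  1200 → 1600 m (dry, 9.7°C/km): ΔT = -9.7 × 0.4 = -3.88°C → T = 14.62°C
  1600 → 3700 m (saturated, 6.9°C/km): ΔT = -6.9 × 2.1 = -14.49°C → T = 0.13°C
Environment:
  1200 → 3700 m (environment, 3.1°C/km): ΔT = -3.1 × 2.5 = -7.75°C → T = 10.75°C
T_parcel − T_env = 0.13 − 10.75 = -10.62°C

-10.62°C (parcel cooler than environment)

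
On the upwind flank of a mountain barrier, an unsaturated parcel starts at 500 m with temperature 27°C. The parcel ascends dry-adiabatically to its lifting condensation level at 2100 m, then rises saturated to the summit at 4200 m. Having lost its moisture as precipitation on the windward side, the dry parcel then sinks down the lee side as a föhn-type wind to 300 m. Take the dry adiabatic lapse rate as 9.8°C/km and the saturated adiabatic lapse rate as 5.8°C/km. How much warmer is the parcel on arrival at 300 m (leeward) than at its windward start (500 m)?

500 → 2100 m (dry, 9.8°C/km): ΔT = -9.8 × 1.6 = -15.68°C → T = 11.32°C
2100 → 4200 m (saturated, 5.8°C/km): ΔT = -5.8 × 2.1 = -12.18°C → T = -0.86°C
4200 → 300 m (dry descent, 9.8°C/km): ΔT = +9.8 × 3.9 = +38.22°C → T = 37.36°C
Net change vs windward start: 37.36 − 27 = +10.36°C

+10.36°C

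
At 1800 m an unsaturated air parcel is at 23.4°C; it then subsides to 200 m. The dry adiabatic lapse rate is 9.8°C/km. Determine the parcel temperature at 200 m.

39.08°C

From 1800 m to 200 m (dry adiabatic): warms by 9.8 × 1.6 = 15.68°C, giving 39.08°C.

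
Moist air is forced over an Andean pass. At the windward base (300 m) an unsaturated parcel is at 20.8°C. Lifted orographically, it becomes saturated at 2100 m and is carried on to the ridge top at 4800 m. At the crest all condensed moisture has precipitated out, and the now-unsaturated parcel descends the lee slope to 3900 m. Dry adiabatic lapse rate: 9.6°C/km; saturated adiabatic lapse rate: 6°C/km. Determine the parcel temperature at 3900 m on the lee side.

-4.04°C

300 → 2100 m (dry, 9.6°C/km): ΔT = -9.6 × 1.8 = -17.28°C → T = 3.52°C
2100 → 4800 m (saturated, 6°C/km): ΔT = -6 × 2.7 = -16.2°C → T = -12.68°C
4800 → 3900 m (dry descent, 9.6°C/km): ΔT = +9.6 × 0.9 = +8.64°C → T = -4.04°C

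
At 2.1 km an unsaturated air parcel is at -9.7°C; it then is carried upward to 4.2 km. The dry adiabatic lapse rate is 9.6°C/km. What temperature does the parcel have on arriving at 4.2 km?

-29.86°C

From 2100 m to 4200 m (dry adiabatic): cools by 9.6 × 2.1 = 20.16°C, giving -29.86°C.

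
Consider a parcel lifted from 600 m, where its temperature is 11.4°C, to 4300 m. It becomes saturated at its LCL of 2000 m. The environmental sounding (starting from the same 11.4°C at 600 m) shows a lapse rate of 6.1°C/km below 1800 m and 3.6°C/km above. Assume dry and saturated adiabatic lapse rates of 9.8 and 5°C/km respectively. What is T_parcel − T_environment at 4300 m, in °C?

-8.9°C (parcel cooler than environment)

Parcel:
  From 600 m to 2000 m (dry): cools by 9.8 × 1.4 = 13.72°C, giving -2.32°C.
  From 2000 m to 4300 m (saturated): cools by 5 × 2.3 = 11.5°C, giving -13.82°C.
Environment:
  From 600 m to 1800 m (environment, lower layer): cools by 6.1 × 1.2 = 7.32°C, giving 4.08°C.
  From 1800 m to 4300 m (environment, upper layer): cools by 3.6 × 2.5 = 9°C, giving -4.92°C.
T_parcel − T_env = -13.82 − (-4.92) = -8.9°C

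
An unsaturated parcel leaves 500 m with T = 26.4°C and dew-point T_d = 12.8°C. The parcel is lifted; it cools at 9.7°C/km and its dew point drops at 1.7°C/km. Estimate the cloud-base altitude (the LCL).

T and T_d converge at 9.7 − 1.7 = 8°C per km
Height above start = (26.4 − 12.8) / 8 = 1.7 km
LCL altitude = 500 m + 1700 m = 2200 m

2200 m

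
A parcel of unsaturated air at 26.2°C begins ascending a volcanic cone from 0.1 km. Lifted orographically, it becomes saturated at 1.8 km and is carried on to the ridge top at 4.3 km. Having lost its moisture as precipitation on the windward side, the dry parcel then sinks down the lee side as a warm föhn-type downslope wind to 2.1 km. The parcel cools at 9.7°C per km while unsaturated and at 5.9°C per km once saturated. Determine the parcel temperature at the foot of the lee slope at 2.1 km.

100 → 1800 m (dry, 9.7°C/km): ΔT = -9.7 × 1.7 = -16.49°C → T = 9.71°C
1800 → 4300 m (saturated, 5.9°C/km): ΔT = -5.9 × 2.5 = -14.75°C → T = -5.04°C
4300 → 2100 m (dry descent, 9.7°C/km): ΔT = +9.7 × 2.2 = +21.34°C → T = 16.3°C

16.3°C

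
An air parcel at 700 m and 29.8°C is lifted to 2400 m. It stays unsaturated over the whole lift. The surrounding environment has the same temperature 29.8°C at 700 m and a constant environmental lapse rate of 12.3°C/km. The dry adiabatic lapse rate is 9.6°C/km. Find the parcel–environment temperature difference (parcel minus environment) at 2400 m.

Parcel:
  700 → 2400 m (dry, 9.6°C/km): ΔT = -9.6 × 1.7 = -16.32°C → T = 13.48°C
Environment:
  700 → 2400 m (environment, 12.3°C/km): ΔT = -12.3 × 1.7 = -20.91°C → T = 8.89°C
T_parcel − T_env = 13.48 − 8.89 = +4.59°C

+4.59°C (parcel warmer than environment)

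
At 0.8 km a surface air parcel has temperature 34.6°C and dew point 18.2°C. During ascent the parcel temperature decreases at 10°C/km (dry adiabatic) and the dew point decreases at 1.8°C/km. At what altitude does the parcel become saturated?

2.8 km

T and T_d converge at 10 − 1.8 = 8.2°C per km
Height above start = (34.6 − 18.2) / 8.2 = 2 km
LCL altitude = 800 m + 2000 m = 2800 m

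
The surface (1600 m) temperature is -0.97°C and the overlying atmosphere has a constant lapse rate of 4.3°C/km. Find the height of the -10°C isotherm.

Height above start = (-0.97 − (-10)) / 4.3 = 2.1 km
Altitude = 1600 m + 2100 m = 3700 m

3700 m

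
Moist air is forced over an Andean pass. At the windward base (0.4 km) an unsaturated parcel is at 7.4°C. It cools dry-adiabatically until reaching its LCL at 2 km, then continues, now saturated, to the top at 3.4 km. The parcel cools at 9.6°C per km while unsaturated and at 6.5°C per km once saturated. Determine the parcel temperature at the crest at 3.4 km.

400–2000 m, dry: Δz = 1.6 km ⇒ ΔT = -15.36°C; T = -7.96°C
2000–3400 m, saturated: Δz = 1.4 km ⇒ ΔT = -9.1°C; T = -17.06°C

-17.06°C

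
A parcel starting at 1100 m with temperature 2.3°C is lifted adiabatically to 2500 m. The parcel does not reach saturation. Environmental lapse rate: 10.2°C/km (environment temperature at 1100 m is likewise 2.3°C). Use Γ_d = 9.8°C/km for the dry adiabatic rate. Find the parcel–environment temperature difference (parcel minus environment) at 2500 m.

+0.56°C (parcel warmer than environment)

Parcel:
  1100–2500 m, dry: Δz = 1.4 km ⇒ ΔT = -13.72°C; T = -11.42°C
Environment:
  1100–2500 m, environment: Δz = 1.4 km ⇒ ΔT = -14.28°C; T = -11.98°C
T_parcel − T_env = -11.42 − (-11.98) = +0.56°C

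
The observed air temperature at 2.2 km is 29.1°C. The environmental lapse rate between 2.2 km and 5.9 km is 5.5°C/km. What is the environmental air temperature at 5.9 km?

8.75°C

2200–5900 m, environmental: Δz = 3.7 km ⇒ ΔT = -20.35°C; T = 8.75°C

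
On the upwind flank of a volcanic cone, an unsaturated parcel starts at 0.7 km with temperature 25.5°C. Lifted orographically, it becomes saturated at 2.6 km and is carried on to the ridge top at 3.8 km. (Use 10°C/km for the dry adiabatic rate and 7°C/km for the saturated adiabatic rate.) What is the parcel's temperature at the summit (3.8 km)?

-1.9°C

From 700 m to 2600 m (dry): cools by 10 × 1.9 = 19°C, giving 6.5°C.
From 2600 m to 3800 m (saturated): cools by 7 × 1.2 = 8.4°C, giving -1.9°C.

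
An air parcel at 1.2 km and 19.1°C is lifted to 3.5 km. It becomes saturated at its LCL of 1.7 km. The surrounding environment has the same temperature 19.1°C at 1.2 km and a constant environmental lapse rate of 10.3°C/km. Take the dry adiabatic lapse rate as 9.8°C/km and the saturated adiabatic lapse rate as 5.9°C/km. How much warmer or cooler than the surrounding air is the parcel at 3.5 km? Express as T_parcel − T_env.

+8.17°C (parcel warmer than environment)

Parcel:
  1200 → 1700 m (dry, 9.8°C/km): ΔT = -9.8 × 0.5 = -4.9°C → T = 14.2°C
  1700 → 3500 m (saturated, 5.9°C/km): ΔT = -5.9 × 1.8 = -10.62°C → T = 3.58°C
Environment:
  1200 → 3500 m (environment, 10.3°C/km): ΔT = -10.3 × 2.3 = -23.69°C → T = -4.59°C
T_parcel − T_env = 3.58 − (-4.59) = +8.17°C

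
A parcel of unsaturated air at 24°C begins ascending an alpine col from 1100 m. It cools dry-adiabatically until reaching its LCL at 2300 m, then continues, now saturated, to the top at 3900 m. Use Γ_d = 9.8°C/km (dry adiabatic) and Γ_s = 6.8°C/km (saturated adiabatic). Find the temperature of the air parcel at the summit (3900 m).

1.36°C

From 1100 m to 2300 m (dry): cools by 9.8 × 1.2 = 11.76°C, giving 12.24°C.
From 2300 m to 3900 m (saturated): cools by 6.8 × 1.6 = 10.88°C, giving 1.36°C.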